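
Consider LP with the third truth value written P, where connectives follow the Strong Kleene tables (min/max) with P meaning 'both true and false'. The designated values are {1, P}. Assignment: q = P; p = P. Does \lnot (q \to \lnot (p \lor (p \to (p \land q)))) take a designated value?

p \land q = P \land P = P
p \to (p \land q) = P \to P = P  [\lnot P \lor P]
p \lor (p \to (p \land q)) = P \lor P = P
\lnot (p \lor (p \to (p \land q))) = \lnot P = P
q \to \lnot (p \lor (p \to (p \land q))) = P \to P = P
\lnot (q \to \lnot (p \lor (p \to (p \land q)))) = \lnot P = P
P ∈ {1, P}.

Yes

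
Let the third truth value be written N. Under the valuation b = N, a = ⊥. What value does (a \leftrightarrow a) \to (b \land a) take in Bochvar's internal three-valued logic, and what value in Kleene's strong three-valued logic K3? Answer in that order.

N; ⊥

In Bochvar's internal three-valued logic: a \leftrightarrow a = ⊥ \leftrightarrow ⊥ = ⊤
b \land a = N \land ⊥ = N
(a \leftrightarrow a) \to (b \land a) = ⊤ \to N = N  [any arg is the third value ⇒ result is the third value]
In Kleene's strong three-valued logic K3: a \leftrightarrow a = ⊥ \leftrightarrow ⊥ = ⊤
b \land a = N \land ⊥ = ⊥
(a \leftrightarrow a) \to (b \land a) = ⊤ \to ⊥ = ⊥
They differ because Bochvar's internal three-valued logic and Kleene's strong three-valued logic K3 treat N differently under the binary connectives.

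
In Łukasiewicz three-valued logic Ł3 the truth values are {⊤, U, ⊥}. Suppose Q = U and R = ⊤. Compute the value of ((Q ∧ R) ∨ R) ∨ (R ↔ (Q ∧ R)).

Q ∧ R = U ∧ ⊤ = U
(Q ∧ R) ∨ R = U ∨ ⊤ = ⊤
Q ∧ R = U ∧ ⊤ = U
R ↔ (Q ∧ R) = ⊤ ↔ U = U  [1 − |1−½|]
((Q ∧ R) ∨ R) ∨ (R ↔ (Q ∧ R)) = ⊤ ∨ U = ⊤

⊤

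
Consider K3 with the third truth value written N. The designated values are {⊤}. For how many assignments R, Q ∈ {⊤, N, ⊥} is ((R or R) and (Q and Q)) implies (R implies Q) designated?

7

Of the 9 assignments, 7 give a value in {⊤}.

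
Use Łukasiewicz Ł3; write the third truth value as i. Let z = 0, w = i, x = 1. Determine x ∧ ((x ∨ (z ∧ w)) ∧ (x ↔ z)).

z ∧ w = 0 ∧ i = 0
x ∨ (z ∧ w) = 1 ∨ 0 = 1
x ↔ z = 1 ↔ 0 = 0
(x ∨ (z ∧ w)) ∧ (x ↔ z) = 1 ∧ 0 = 0
x ∧ ((x ∨ (z ∧ w)) ∧ (x ↔ z)) = 1 ∧ 0 = 0

0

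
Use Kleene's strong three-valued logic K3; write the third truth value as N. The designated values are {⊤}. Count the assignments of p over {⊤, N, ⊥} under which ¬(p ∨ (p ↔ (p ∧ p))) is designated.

p=⊤: ⊥ ·
p=N: N ·
p=⊥: ⊥ ·

0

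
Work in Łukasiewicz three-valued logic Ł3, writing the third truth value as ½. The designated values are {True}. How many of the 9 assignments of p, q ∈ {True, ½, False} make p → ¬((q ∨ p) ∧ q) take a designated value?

Of the 9 assignments, 6 give a value in {True}.

6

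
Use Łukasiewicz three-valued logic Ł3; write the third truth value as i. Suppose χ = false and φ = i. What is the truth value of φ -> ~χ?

~χ = ~false = true
φ -> ~χ = i -> true = true  [min(1, 1−½+1)]

true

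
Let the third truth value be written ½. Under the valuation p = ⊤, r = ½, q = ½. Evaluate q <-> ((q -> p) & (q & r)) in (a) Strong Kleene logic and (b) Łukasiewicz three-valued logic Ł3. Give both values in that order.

In Strong Kleene logic: q -> p = ½ -> ⊤ = ⊤  [~½ | ⊤]
q & r = ½ & ½ = ½
(q -> p) & (q & r) = ⊤ & ½ = ½
q <-> ((q -> p) & (q & r)) = ½ <-> ½ = ½
In Łukasiewicz three-valued logic Ł3: q -> p = ½ -> ⊤ = ⊤
q & r = ½ & ½ = ½
(q -> p) & (q & r) = ⊤ & ½ = ½
q <-> ((q -> p) & (q & r)) = ½ <-> ½ = ⊤
They differ because Strong Kleene logic and Łukasiewicz three-valued logic Ł3 treat ½ differently under implication.

½; ⊤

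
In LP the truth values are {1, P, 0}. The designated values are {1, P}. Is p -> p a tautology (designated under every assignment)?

Every assignment of p over {1, P, 0} gives a value in {1, P}.
In particular, with p=P: p -> p = P.

Yes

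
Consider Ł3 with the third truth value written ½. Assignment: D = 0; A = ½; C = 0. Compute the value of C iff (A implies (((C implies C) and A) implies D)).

0

C implies C = 0 implies 0 = 1
(C implies C) and A = 1 and ½ = ½
((C implies C) and A) implies D = ½ implies 0 = ½
A implies (((C implies C) and A) implies D) = ½ implies ½ = 1
C iff (A implies (((C implies C) and A) implies D)) = 0 iff 1 = 0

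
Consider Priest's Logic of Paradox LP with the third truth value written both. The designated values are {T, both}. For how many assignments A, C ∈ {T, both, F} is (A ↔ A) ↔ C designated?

7

Of the 9 assignments, 7 give a value in {T, both}.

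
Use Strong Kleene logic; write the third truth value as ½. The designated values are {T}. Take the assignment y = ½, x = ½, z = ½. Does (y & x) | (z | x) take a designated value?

No

y & x = ½ & ½ = ½
z | x = ½ | ½ = ½
(y & x) | (z | x) = ½ | ½ = ½
½ ∉ {T}.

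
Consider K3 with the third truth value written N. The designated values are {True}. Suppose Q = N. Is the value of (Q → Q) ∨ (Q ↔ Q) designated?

No

Q → Q = N → N = N
Q ↔ Q = N ↔ N = N
(Q → Q) ∨ (Q ↔ Q) = N ∨ N = N
N ∉ {True}.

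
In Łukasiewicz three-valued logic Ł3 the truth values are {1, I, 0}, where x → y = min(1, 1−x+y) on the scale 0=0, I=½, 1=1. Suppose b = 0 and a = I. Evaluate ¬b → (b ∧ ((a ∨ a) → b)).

0

¬b = ¬0 = 1
a ∨ a = I ∨ I = I
(a ∨ a) → b = I → 0 = I  [min(1, 1−½+0)]
b ∧ ((a ∨ a) → b) = 0 ∧ I = 0
¬b → (b ∧ ((a ∨ a) → b)) = 1 → 0 = 0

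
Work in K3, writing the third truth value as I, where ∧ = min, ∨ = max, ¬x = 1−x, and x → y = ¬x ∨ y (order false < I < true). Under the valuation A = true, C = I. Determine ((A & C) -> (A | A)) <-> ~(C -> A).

A & C = true & I = I
A | A = true | true = true
(A & C) -> (A | A) = I -> true = true  [~I | true]
C -> A = I -> true = true
~(C -> A) = ~true = false
((A & C) -> (A | A)) <-> ~(C -> A) = true <-> false = false

false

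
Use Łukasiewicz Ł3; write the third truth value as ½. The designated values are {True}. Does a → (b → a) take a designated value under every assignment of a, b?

Every assignment of a, b over {True, ½, False} gives a value in {True}.
In particular, with a=½, b=½: a → (b → a) = True.

Yes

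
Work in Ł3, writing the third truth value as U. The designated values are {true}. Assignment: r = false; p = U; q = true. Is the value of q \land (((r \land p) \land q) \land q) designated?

No

r \land p = false \land U = false
(r \land p) \land q = false \land true = false
((r \land p) \land q) \land q = false \land true = false
q \land (((r \land p) \land q) \land q) = true \land false = false
false ∉ {true}.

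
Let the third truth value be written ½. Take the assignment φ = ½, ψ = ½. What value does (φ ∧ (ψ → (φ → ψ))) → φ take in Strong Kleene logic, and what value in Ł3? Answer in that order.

½; 1

In Strong Kleene logic: φ → ψ = ½ → ½ = ½
ψ → (φ → ψ) = ½ → ½ = ½
φ ∧ (ψ → (φ → ψ)) = ½ ∧ ½ = ½
(φ ∧ (ψ → (φ → ψ))) → φ = ½ → ½ = ½
In Ł3: φ → ψ = ½ → ½ = 1  [min(1, 1−½+½)]
ψ → (φ → ψ) = ½ → 1 = 1
φ ∧ (ψ → (φ → ψ)) = ½ ∧ 1 = ½
(φ ∧ (ψ → (φ → ψ))) → φ = ½ → ½ = 1
They differ because Strong Kleene logic and Ł3 treat ½ differently under implication.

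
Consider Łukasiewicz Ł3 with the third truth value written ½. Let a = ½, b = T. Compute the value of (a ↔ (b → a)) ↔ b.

T

b → a = T → ½ = ½
a ↔ (b → a) = ½ ↔ ½ = T
(a ↔ (b → a)) ↔ b = T ↔ T = T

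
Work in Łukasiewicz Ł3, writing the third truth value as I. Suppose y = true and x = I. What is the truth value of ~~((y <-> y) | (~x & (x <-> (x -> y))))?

y <-> y = true <-> true = true
~x = ~I = I
x -> y = I -> true = true  [min(1, 1−½+1)]
x <-> (x -> y) = I <-> true = I
~x & (x <-> (x -> y)) = I & I = I
(y <-> y) | (~x & (x <-> (x -> y))) = true | I = true
~((y <-> y) | (~x & (x <-> (x -> y)))) = ~true = false
~~((y <-> y) | (~x & (x <-> (x -> y)))) = ~false = true

true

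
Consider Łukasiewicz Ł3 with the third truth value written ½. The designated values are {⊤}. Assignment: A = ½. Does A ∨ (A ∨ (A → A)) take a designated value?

A → A = ½ → ½ = ⊤  [min(1, 1−½+½)]
A ∨ (A → A) = ½ ∨ ⊤ = ⊤
A ∨ (A ∨ (A → A)) = ½ ∨ ⊤ = ⊤
⊤ ∈ {⊤}.

Yes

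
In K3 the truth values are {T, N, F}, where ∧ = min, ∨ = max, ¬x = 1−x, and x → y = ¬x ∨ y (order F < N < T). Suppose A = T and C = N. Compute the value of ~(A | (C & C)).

C & C = N & N = N
A | (C & C) = T | N = T
~(A | (C & C)) = ~T = F

F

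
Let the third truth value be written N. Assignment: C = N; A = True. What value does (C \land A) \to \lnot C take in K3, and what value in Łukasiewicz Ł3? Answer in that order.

N; True

In K3: C \land A = N \land True = N
\lnot C = \lnot N = N
(C \land A) \to \lnot C = N \to N = N  [\lnot N \lor N]
In Łukasiewicz Ł3: C \land A = N \land True = N
\lnot C = \lnot N = N
(C \land A) \to \lnot C = N \to N = True  [min(1, 1−½+½)]
They differ because K3 and Łukasiewicz Ł3 treat N differently under implication.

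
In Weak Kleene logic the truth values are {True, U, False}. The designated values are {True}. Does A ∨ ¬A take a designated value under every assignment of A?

Countermodel: A=U gives U, which is not designated.

No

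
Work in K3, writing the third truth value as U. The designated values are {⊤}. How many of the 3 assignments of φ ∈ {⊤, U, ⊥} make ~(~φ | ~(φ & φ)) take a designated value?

φ=⊤: ⊤ ✓
φ=U: U ·
φ=⊥: ⊥ ·

1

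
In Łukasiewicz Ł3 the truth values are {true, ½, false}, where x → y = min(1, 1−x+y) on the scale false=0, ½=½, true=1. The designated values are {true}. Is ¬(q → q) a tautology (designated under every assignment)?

No

Countermodel: q=true gives false, which is not designated.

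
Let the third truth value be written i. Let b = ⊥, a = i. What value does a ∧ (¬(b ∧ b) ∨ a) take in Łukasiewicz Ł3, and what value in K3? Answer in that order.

i; i

In Łukasiewicz Ł3: b ∧ b = ⊥ ∧ ⊥ = ⊥
¬(b ∧ b) = ¬⊥ = ⊤
¬(b ∧ b) ∨ a = ⊤ ∨ i = ⊤
a ∧ (¬(b ∧ b) ∨ a) = i ∧ ⊤ = i
In K3: b ∧ b = ⊥ ∧ ⊥ = ⊥
¬(b ∧ b) = ¬⊥ = ⊤
¬(b ∧ b) ∨ a = ⊤ ∨ i = ⊤
a ∧ (¬(b ∧ b) ∨ a) = i ∧ ⊤ = i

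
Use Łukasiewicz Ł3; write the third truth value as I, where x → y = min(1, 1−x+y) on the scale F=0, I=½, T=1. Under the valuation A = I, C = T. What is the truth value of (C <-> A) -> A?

T

C <-> A = T <-> I = I  [1 − |1−½|]
(C <-> A) -> A = I -> I = T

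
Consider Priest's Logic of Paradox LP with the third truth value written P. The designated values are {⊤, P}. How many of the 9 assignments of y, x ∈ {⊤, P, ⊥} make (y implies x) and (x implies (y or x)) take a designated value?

Of the 9 assignments, 8 give a value in {⊤, P}.

8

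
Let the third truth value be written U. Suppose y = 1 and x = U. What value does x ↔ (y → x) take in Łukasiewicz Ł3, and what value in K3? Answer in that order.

In Łukasiewicz Ł3: y → x = 1 → U = U
x ↔ (y → x) = U ↔ U = 1
In K3: y → x = 1 → U = U  [¬1 ∨ U]
x ↔ (y → x) = U ↔ U = U
They differ because Łukasiewicz Ł3 and K3 treat U differently under implication.

1; U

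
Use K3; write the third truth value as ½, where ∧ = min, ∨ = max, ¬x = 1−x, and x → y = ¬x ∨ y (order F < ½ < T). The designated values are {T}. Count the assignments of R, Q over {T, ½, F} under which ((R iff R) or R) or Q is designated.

Of the 9 assignments, 7 give a value in {T}.

7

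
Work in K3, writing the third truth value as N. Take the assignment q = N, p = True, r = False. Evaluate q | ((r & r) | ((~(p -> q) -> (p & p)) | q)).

True

r & r = False & False = False
p -> q = True -> N = N  [~True | N]
~(p -> q) = ~N = N
p & p = True & True = True
~(p -> q) -> (p & p) = N -> True = True
(~(p -> q) -> (p & p)) | q = True | N = True
(r & r) | ((~(p -> q) -> (p & p)) | q) = False | True = True
q | ((r & r) | ((~(p -> q) -> (p & p)) | q)) = N | True = True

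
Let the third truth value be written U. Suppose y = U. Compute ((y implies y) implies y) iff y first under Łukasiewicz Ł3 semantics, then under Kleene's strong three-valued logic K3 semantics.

⊤; U

In Łukasiewicz Ł3: y implies y = U implies U = ⊤
(y implies y) implies y = ⊤ implies U = U
((y implies y) implies y) iff y = U iff U = ⊤
In Kleene's strong three-valued logic K3: y implies y = U implies U = U  [not U or U]
(y implies y) implies y = U implies U = U
((y implies y) implies y) iff y = U iff U = U
They differ because Łukasiewicz Ł3 and Kleene's strong three-valued logic K3 treat U differently under implication.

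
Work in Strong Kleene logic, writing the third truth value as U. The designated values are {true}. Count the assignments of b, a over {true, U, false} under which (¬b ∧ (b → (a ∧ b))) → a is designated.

5

Of the 9 assignments, 5 give a value in {true}.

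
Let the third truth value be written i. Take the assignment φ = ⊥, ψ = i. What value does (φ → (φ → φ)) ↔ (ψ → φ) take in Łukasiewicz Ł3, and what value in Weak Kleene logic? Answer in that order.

In Łukasiewicz Ł3: φ → φ = ⊥ → ⊥ = ⊤
φ → (φ → φ) = ⊥ → ⊤ = ⊤
ψ → φ = i → ⊥ = i  [min(1, 1−½+0)]
(φ → (φ → φ)) ↔ (ψ → φ) = ⊤ ↔ i = i
In Weak Kleene logic: φ → φ = ⊥ → ⊥ = ⊤
φ → (φ → φ) = ⊥ → ⊤ = ⊤
ψ → φ = i → ⊥ = i  [any arg is the third value ⇒ result is the third value]
(φ → (φ → φ)) ↔ (ψ → φ) = ⊤ ↔ i = i

i; i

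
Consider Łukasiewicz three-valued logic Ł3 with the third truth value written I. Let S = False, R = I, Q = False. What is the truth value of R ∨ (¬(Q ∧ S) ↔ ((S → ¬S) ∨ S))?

Q ∧ S = False ∧ False = False
¬(Q ∧ S) = ¬False = True
¬S = ¬False = True
S → ¬S = False → True = True
(S → ¬S) ∨ S = True ∨ False = True
¬(Q ∧ S) ↔ ((S → ¬S) ∨ S) = True ↔ True = True
R ∨ (¬(Q ∧ S) ↔ ((S → ¬S) ∨ S)) = I ∨ True = True

True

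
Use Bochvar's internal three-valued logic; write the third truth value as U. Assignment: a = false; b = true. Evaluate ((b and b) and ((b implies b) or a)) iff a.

b and b = true and true = true
b implies b = true implies true = true
(b implies b) or a = true or false = true
(b and b) and ((b implies b) or a) = true and true = true
((b and b) and ((b implies b) or a)) iff a = true iff false = false

false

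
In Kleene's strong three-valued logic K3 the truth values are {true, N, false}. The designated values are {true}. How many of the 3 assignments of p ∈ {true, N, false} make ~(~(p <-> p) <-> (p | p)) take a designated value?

1

p=true: true ✓
p=N: N ·
p=false: false ·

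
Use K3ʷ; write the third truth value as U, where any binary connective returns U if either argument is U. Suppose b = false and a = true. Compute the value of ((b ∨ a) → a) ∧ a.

b ∨ a = false ∨ true = true
(b ∨ a) → a = true → true = true
((b ∨ a) → a) ∧ a = true ∧ true = true

true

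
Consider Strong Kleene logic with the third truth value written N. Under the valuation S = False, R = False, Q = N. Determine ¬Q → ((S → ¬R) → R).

¬Q = ¬N = N
¬R = ¬False = True
S → ¬R = False → True = True
(S → ¬R) → R = True → False = False
¬Q → ((S → ¬R) → R) = N → False = N  [¬N ∨ False]

N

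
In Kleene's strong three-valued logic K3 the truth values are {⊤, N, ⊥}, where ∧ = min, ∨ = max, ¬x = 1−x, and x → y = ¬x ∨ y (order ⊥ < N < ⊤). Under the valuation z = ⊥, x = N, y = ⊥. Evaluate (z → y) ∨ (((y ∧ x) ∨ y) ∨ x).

z → y = ⊥ → ⊥ = ⊤
y ∧ x = ⊥ ∧ N = ⊥
(y ∧ x) ∨ y = ⊥ ∨ ⊥ = ⊥
((y ∧ x) ∨ y) ∨ x = ⊥ ∨ N = N
(z → y) ∨ (((y ∧ x) ∨ y) ∨ x) = ⊤ ∨ N = ⊤

⊤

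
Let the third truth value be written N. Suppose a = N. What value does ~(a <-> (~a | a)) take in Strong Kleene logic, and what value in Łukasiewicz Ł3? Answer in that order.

N; ⊥

In Strong Kleene logic: ~a = ~N = N
~a | a = N | N = N
a <-> (~a | a) = N <-> N = N
~(a <-> (~a | a)) = ~N = N
In Łukasiewicz Ł3: ~a = ~N = N
~a | a = N | N = N
a <-> (~a | a) = N <-> N = ⊤  [1 − |½−½|]
~(a <-> (~a | a)) = ~⊤ = ⊥
They differ because Strong Kleene logic and Łukasiewicz Ł3 treat N differently under implication.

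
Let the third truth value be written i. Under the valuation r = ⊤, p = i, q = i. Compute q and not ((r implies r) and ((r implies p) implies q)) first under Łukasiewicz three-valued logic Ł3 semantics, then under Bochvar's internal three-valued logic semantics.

In Łukasiewicz three-valued logic Ł3: r implies r = ⊤ implies ⊤ = ⊤
r implies p = ⊤ implies i = i  [min(1, 1−1+½)]
(r implies p) implies q = i implies i = ⊤
(r implies r) and ((r implies p) implies q) = ⊤ and ⊤ = ⊤
not ((r implies r) and ((r implies p) implies q)) = not ⊤ = ⊥
q and not ((r implies r) and ((r implies p) implies q)) = i and ⊥ = ⊥
In Bochvar's internal three-valued logic: r implies r = ⊤ implies ⊤ = ⊤
r implies p = ⊤ implies i = i  [any arg is the third value ⇒ result is the third value]
(r implies p) implies q = i implies i = i
(r implies r) and ((r implies p) implies q) = ⊤ and i = i
not ((r implies r) and ((r implies p) implies q)) = not i = i
q and not ((r implies r) and ((r implies p) implies q)) = i and i = i
They differ because Łukasiewicz three-valued logic Ł3 and Bochvar's internal three-valued logic treat i differently under the binary connectives.

⊥; i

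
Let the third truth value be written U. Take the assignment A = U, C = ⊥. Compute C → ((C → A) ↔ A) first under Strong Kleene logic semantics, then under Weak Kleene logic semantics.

⊤; U

In Strong Kleene logic: C → A = ⊥ → U = ⊤  [¬⊥ ∨ U]
(C → A) ↔ A = ⊤ ↔ U = U
C → ((C → A) ↔ A) = ⊥ → U = ⊤
In Weak Kleene logic: C → A = ⊥ → U = U  [any arg is the third value ⇒ result is the third value]
(C → A) ↔ A = U ↔ U = U
C → ((C → A) ↔ A) = ⊥ → U = U
They differ because Strong Kleene logic and Weak Kleene logic treat U differently under the binary connectives.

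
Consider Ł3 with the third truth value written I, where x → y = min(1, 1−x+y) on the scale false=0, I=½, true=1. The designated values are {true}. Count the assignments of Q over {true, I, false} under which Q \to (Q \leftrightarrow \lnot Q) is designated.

2

Q=true: false ·
Q=I: true ✓
Q=false: true ✓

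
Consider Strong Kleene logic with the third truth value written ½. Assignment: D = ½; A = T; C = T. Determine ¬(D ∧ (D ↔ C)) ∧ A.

D ↔ C = ½ ↔ T = ½
D ∧ (D ↔ C) = ½ ∧ ½ = ½
¬(D ∧ (D ↔ C)) = ¬½ = ½
¬(D ∧ (D ↔ C)) ∧ A = ½ ∧ T = ½

½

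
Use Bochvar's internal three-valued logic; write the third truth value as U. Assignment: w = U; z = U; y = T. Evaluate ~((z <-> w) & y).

z <-> w = U <-> U = U
(z <-> w) & y = U & T = U
~((z <-> w) & y) = ~U = U

U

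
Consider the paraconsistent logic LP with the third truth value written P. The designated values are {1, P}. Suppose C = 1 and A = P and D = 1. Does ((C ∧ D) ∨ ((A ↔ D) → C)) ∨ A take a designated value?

Yes

C ∧ D = 1 ∧ 1 = 1
A ↔ D = P ↔ 1 = P
(A ↔ D) → C = P → 1 = 1  [¬P ∨ 1]
(C ∧ D) ∨ ((A ↔ D) → C) = 1 ∨ 1 = 1
((C ∧ D) ∨ ((A ↔ D) → C)) ∨ A = 1 ∨ P = 1
1 ∈ {1, P}.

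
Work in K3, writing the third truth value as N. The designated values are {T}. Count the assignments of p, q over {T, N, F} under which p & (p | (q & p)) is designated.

3

Designated under: (p=T, q=T); (p=T, q=N); (p=T, q=F).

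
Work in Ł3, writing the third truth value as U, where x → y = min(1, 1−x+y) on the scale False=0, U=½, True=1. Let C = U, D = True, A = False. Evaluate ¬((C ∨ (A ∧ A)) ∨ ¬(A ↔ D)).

False

A ∧ A = False ∧ False = False
C ∨ (A ∧ A) = U ∨ False = U
A ↔ D = False ↔ True = False
¬(A ↔ D) = ¬False = True
(C ∨ (A ∧ A)) ∨ ¬(A ↔ D) = U ∨ True = True
¬((C ∨ (A ∧ A)) ∨ ¬(A ↔ D)) = ¬True = False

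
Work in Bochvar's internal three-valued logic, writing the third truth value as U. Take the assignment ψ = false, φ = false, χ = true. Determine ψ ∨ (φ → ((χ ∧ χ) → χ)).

true

χ ∧ χ = true ∧ true = true
(χ ∧ χ) → χ = true → true = true
φ → ((χ ∧ χ) → χ) = false → true = true
ψ ∨ (φ → ((χ ∧ χ) → χ)) = false ∨ true = true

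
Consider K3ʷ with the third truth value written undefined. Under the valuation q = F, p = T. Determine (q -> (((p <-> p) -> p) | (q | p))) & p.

p <-> p = T <-> T = T
(p <-> p) -> p = T -> T = T
q | p = F | T = T
((p <-> p) -> p) | (q | p) = T | T = T
q -> (((p <-> p) -> p) | (q | p)) = F -> T = T
(q -> (((p <-> p) -> p) | (q | p))) & p = T & T = T

T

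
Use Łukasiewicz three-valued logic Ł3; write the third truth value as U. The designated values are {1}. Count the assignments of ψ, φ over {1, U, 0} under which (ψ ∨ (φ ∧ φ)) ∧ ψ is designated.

3

Designated under: (ψ=1, φ=1); (ψ=1, φ=U); (ψ=1, φ=0).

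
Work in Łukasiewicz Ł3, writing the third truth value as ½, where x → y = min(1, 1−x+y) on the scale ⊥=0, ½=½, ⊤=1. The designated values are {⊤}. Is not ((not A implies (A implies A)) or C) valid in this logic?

No

Countermodel: A=⊤, C=⊤ gives ⊥, which is not designated.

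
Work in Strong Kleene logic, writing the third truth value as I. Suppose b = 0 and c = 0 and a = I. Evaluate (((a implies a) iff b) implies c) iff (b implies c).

a implies a = I implies I = I
(a implies a) iff b = I iff 0 = I
((a implies a) iff b) implies c = I implies 0 = I
b implies c = 0 implies 0 = 1
(((a implies a) iff b) implies c) iff (b implies c) = I iff 1 = I

I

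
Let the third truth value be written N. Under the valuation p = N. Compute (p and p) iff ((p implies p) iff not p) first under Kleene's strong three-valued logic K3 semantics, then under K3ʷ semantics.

In Kleene's strong three-valued logic K3: p and p = N and N = N
p implies p = N implies N = N  [not N or N]
not p = not N = N
(p implies p) iff not p = N iff N = N
(p and p) iff ((p implies p) iff not p) = N iff N = N
In K3ʷ: p and p = N and N = N
p implies p = N implies N = N  [any arg is the third value ⇒ result is the third value]
not p = not N = N
(p implies p) iff not p = N iff N = N
(p and p) iff ((p implies p) iff not p) = N iff N = N

N; N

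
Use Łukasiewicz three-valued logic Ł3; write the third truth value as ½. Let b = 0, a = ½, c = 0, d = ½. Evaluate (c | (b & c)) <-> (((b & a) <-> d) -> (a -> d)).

0

b & c = 0 & 0 = 0
c | (b & c) = 0 | 0 = 0
b & a = 0 & ½ = 0
(b & a) <-> d = 0 <-> ½ = ½  [1 − |0−½|]
a -> d = ½ -> ½ = 1
((b & a) <-> d) -> (a -> d) = ½ -> 1 = 1
(c | (b & c)) <-> (((b & a) <-> d) -> (a -> d)) = 0 <-> 1 = 0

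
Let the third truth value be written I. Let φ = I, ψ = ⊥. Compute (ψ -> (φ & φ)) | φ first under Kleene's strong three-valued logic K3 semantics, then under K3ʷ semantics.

In Kleene's strong three-valued logic K3: φ & φ = I & I = I
ψ -> (φ & φ) = ⊥ -> I = ⊤  [~⊥ | I]
(ψ -> (φ & φ)) | φ = ⊤ | I = ⊤
In K3ʷ: φ & φ = I & I = I
ψ -> (φ & φ) = ⊥ -> I = I  [any arg is the third value ⇒ result is the third value]
(ψ -> (φ & φ)) | φ = I | I = I
They differ because Kleene's strong three-valued logic K3 and K3ʷ treat I differently under the binary connectives.

⊤; I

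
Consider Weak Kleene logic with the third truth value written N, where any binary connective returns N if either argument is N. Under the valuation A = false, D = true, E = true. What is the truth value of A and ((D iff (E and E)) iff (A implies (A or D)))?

E and E = true and true = true
D iff (E and E) = true iff true = true
A or D = false or true = true
A implies (A or D) = false implies true = true
(D iff (E and E)) iff (A implies (A or D)) = true iff true = true
A and ((D iff (E and E)) iff (A implies (A or D))) = false and true = false

false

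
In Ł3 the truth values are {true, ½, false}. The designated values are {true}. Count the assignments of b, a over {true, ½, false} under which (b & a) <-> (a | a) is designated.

6

Of the 9 assignments, 6 give a value in {true}.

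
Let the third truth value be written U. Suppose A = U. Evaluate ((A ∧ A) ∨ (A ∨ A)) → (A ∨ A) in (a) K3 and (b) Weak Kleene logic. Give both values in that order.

In K3: A ∧ A = U ∧ U = U
A ∨ A = U ∨ U = U
(A ∧ A) ∨ (A ∨ A) = U ∨ U = U
A ∨ A = U ∨ U = U
((A ∧ A) ∨ (A ∨ A)) → (A ∨ A) = U → U = U
In Weak Kleene logic: A ∧ A = U ∧ U = U
A ∨ A = U ∨ U = U
(A ∧ A) ∨ (A ∨ A) = U ∨ U = U
A ∨ A = U ∨ U = U
((A ∧ A) ∨ (A ∨ A)) → (A ∨ A) = U → U = U

U; U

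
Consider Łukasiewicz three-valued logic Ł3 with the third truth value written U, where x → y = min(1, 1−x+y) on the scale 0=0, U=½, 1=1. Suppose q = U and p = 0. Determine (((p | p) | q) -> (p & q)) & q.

p | p = 0 | 0 = 0
(p | p) | q = 0 | U = U
p & q = 0 & U = 0
((p | p) | q) -> (p & q) = U -> 0 = U  [min(1, 1−½+0)]
(((p | p) | q) -> (p & q)) & q = U & U = U

U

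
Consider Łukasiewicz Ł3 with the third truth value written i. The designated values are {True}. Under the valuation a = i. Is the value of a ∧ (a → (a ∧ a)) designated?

No

a ∧ a = i ∧ i = i
a → (a ∧ a) = i → i = True  [min(1, 1−½+½)]
a ∧ (a → (a ∧ a)) = i ∧ True = i
i ∉ {True}.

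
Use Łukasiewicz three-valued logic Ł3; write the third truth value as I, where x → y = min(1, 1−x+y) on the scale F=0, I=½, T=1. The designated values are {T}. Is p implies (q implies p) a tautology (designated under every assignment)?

Every assignment of p, q over {T, I, F} gives a value in {T}.
In particular, with p=I, q=I: p implies (q implies p) = T.

Yes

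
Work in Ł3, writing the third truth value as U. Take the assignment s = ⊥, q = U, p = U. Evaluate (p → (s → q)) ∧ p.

U

s → q = ⊥ → U = ⊤  [min(1, 1−0+½)]
p → (s → q) = U → ⊤ = ⊤
(p → (s → q)) ∧ p = ⊤ ∧ U = U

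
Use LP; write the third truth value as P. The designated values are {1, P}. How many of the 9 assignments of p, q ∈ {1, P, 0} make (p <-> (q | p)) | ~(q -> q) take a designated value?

8

Of the 9 assignments, 8 give a value in {1, P}.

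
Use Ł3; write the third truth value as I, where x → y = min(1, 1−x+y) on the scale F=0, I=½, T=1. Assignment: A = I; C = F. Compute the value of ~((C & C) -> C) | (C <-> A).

I

C & C = F & F = F
(C & C) -> C = F -> F = T
~((C & C) -> C) = ~T = F
C <-> A = F <-> I = I  [1 − |0−½|]
~((C & C) -> C) | (C <-> A) = F | I = I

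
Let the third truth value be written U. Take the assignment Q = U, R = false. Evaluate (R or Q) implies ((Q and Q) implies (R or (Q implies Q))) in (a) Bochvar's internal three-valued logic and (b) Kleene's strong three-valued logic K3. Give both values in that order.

In Bochvar's internal three-valued logic: R or Q = false or U = U
Q and Q = U and U = U
Q implies Q = U implies U = U
R or (Q implies Q) = false or U = U
(Q and Q) implies (R or (Q implies Q)) = U implies U = U
(R or Q) implies ((Q and Q) implies (R or (Q implies Q))) = U implies U = U
In Kleene's strong three-valued logic K3: R or Q = false or U = U
Q and Q = U and U = U
Q implies Q = U implies U = U  [not U or U]
R or (Q implies Q) = false or U = U
(Q and Q) implies (R or (Q implies Q)) = U implies U = U
(R or Q) implies ((Q and Q) implies (R or (Q implies Q))) = U implies U = U

U; U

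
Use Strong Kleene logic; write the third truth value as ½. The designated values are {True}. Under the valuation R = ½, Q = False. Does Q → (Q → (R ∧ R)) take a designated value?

R ∧ R = ½ ∧ ½ = ½
Q → (R ∧ R) = False → ½ = True
Q → (Q → (R ∧ R)) = False → True = True
True ∈ {True}.

Yes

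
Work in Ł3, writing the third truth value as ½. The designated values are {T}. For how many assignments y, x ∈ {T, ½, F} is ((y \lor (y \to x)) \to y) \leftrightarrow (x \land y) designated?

6

Of the 9 assignments, 6 give a value in {T}.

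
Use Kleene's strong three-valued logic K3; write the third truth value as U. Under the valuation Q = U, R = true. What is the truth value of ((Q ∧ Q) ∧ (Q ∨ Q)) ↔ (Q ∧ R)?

U

Q ∧ Q = U ∧ U = U
Q ∨ Q = U ∨ U = U
(Q ∧ Q) ∧ (Q ∨ Q) = U ∧ U = U
Q ∧ R = U ∧ true = U
((Q ∧ Q) ∧ (Q ∨ Q)) ↔ (Q ∧ R) = U ↔ U = U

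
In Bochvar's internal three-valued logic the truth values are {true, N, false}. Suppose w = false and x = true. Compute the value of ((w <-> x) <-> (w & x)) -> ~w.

w <-> x = false <-> true = false
w & x = false & true = false
(w <-> x) <-> (w & x) = false <-> false = true
~w = ~false = true
((w <-> x) <-> (w & x)) -> ~w = true -> true = true

true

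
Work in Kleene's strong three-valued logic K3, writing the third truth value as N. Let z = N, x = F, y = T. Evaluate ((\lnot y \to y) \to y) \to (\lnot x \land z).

N

\lnot y = \lnot T = F
\lnot y \to y = F \to T = T
(\lnot y \to y) \to y = T \to T = T
\lnot x = \lnot F = T
\lnot x \land z = T \land N = N
((\lnot y \to y) \to y) \to (\lnot x \land z) = T \to N = N  [\lnot T \lor N]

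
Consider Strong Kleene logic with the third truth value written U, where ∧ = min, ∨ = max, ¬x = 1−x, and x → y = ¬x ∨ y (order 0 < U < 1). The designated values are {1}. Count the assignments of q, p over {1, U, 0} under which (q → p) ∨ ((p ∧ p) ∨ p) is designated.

5

Of the 9 assignments, 5 give a value in {1}.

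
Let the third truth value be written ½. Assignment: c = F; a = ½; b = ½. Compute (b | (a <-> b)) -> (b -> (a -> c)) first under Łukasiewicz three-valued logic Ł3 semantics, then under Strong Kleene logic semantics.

T; ½

In Łukasiewicz three-valued logic Ł3: a <-> b = ½ <-> ½ = T  [1 − |½−½|]
b | (a <-> b) = ½ | T = T
a -> c = ½ -> F = ½
b -> (a -> c) = ½ -> ½ = T
(b | (a <-> b)) -> (b -> (a -> c)) = T -> T = T
In Strong Kleene logic: a <-> b = ½ <-> ½ = ½
b | (a <-> b) = ½ | ½ = ½
a -> c = ½ -> F = ½  [~½ | F]
b -> (a -> c) = ½ -> ½ = ½
(b | (a <-> b)) -> (b -> (a -> c)) = ½ -> ½ = ½
They differ because Łukasiewicz three-valued logic Ł3 and Strong Kleene logic treat ½ differently under implication.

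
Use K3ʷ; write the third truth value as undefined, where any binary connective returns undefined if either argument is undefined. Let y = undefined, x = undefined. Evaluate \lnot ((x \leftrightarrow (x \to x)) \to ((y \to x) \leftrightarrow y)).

x \to x = undefined \to undefined = undefined  [any arg is the third value ⇒ result is the third value]
x \leftrightarrow (x \to x) = undefined \leftrightarrow undefined = undefined
y \to x = undefined \to undefined = undefined
(y \to x) \leftrightarrow y = undefined \leftrightarrow undefined = undefined
(x \leftrightarrow (x \to x)) \to ((y \to x) \leftrightarrow y) = undefined \to undefined = undefined
\lnot ((x \leftrightarrow (x \to x)) \to ((y \to x) \leftrightarrow y)) = \lnot undefined = undefined

undefined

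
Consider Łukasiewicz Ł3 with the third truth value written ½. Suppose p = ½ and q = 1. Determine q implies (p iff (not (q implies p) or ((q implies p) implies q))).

½

q implies p = 1 implies ½ = ½  [min(1, 1−1+½)]
not (q implies p) = not ½ = ½
q implies p = 1 implies ½ = ½
(q implies p) implies q = ½ implies 1 = 1
not (q implies p) or ((q implies p) implies q) = ½ or 1 = 1
p iff (not (q implies p) or ((q implies p) implies q)) = ½ iff 1 = ½
q implies (p iff (not (q implies p) or ((q implies p) implies q))) = 1 implies ½ = ½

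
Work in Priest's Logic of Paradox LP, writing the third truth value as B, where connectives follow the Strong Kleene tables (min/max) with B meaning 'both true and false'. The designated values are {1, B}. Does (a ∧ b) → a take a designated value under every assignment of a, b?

Yes

Every assignment of a, b over {1, B, 0} gives a value in {1, B}.
In particular, with a=B, b=B: (a ∧ b) → a = B.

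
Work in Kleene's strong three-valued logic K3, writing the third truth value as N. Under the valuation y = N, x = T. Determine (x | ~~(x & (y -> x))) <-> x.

y -> x = N -> T = T  [~N | T]
x & (y -> x) = T & T = T
~(x & (y -> x)) = ~T = F
~~(x & (y -> x)) = ~F = T
x | ~~(x & (y -> x)) = T | T = T
(x | ~~(x & (y -> x))) <-> x = T <-> T = T

T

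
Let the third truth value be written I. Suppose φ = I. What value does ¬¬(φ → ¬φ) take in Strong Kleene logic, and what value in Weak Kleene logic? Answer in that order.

I; I

In Strong Kleene logic: ¬φ = ¬I = I
φ → ¬φ = I → I = I  [¬I ∨ I]
¬(φ → ¬φ) = ¬I = I
¬¬(φ → ¬φ) = ¬I = I
In Weak Kleene logic: ¬φ = ¬I = I
φ → ¬φ = I → I = I
¬(φ → ¬φ) = ¬I = I
¬¬(φ → ¬φ) = ¬I = I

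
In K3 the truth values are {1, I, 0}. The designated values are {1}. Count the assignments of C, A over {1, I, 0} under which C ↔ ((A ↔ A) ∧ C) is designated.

5

Of the 9 assignments, 5 give a value in {1}.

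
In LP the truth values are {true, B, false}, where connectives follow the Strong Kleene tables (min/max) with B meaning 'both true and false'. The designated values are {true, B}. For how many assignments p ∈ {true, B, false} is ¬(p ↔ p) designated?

1

p=true: false ·
p=B: B ✓
p=false: false ·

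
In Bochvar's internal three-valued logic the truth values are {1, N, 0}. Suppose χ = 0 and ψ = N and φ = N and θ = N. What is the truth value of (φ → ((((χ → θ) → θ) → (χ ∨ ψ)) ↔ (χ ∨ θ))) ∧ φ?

χ → θ = 0 → N = N  [any arg is the third value ⇒ result is the third value]
(χ → θ) → θ = N → N = N
χ ∨ ψ = 0 ∨ N = N
((χ → θ) → θ) → (χ ∨ ψ) = N → N = N
χ ∨ θ = 0 ∨ N = N
(((χ → θ) → θ) → (χ ∨ ψ)) ↔ (χ ∨ θ) = N ↔ N = N
φ → ((((χ → θ) → θ) → (χ ∨ ψ)) ↔ (χ ∨ θ)) = N → N = N
(φ → ((((χ → θ) → θ) → (χ ∨ ψ)) ↔ (χ ∨ θ))) ∧ φ = N ∧ N = N

N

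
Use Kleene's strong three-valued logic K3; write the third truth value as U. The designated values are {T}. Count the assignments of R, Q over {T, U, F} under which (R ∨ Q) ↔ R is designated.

4

Designated under: (R=T, Q=T); (R=T, Q=U); (R=T, Q=F); (R=F, Q=F).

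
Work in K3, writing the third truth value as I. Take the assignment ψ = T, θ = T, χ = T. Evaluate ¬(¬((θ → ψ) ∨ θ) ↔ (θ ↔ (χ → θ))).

T

θ → ψ = T → T = T
(θ → ψ) ∨ θ = T ∨ T = T
¬((θ → ψ) ∨ θ) = ¬T = F
χ → θ = T → T = T
θ ↔ (χ → θ) = T ↔ T = T
¬((θ → ψ) ∨ θ) ↔ (θ ↔ (χ → θ)) = F ↔ T = F
¬(¬((θ → ψ) ∨ θ) ↔ (θ ↔ (χ → θ))) = ¬F = T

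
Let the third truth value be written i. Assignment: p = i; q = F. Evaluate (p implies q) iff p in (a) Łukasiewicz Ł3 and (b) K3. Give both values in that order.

T; i

In Łukasiewicz Ł3: p implies q = i implies F = i  [min(1, 1−½+0)]
(p implies q) iff p = i iff i = T
In K3: p implies q = i implies F = i
(p implies q) iff p = i iff i = i
They differ because Łukasiewicz Ł3 and K3 treat i differently under implication.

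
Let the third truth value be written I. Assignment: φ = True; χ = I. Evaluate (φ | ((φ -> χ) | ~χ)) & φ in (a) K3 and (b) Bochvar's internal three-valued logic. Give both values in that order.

In K3: φ -> χ = True -> I = I  [~True | I]
~χ = ~I = I
(φ -> χ) | ~χ = I | I = I
φ | ((φ -> χ) | ~χ) = True | I = True
(φ | ((φ -> χ) | ~χ)) & φ = True & True = True
In Bochvar's internal three-valued logic: φ -> χ = True -> I = I  [any arg is the third value ⇒ result is the third value]
~χ = ~I = I
(φ -> χ) | ~χ = I | I = I
φ | ((φ -> χ) | ~χ) = True | I = I
(φ | ((φ -> χ) | ~χ)) & φ = I & True = I
They differ because K3 and Bochvar's internal three-valued logic treat I differently under the binary connectives.

True; I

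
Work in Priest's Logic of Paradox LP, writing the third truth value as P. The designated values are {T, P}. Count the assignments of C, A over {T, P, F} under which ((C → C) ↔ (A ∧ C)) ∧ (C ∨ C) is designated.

Of the 9 assignments, 5 give a value in {T, P}.

5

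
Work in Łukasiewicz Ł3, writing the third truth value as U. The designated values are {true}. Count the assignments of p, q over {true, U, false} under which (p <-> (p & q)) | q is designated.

Of the 9 assignments, 6 give a value in {true}.

6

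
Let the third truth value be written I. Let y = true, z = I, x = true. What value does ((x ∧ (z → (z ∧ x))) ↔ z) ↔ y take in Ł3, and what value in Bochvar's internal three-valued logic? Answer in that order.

I; I

In Ł3: z ∧ x = I ∧ true = I
z → (z ∧ x) = I → I = true  [min(1, 1−½+½)]
x ∧ (z → (z ∧ x)) = true ∧ true = true
(x ∧ (z → (z ∧ x))) ↔ z = true ↔ I = I
((x ∧ (z → (z ∧ x))) ↔ z) ↔ y = I ↔ true = I
In Bochvar's internal three-valued logic: z ∧ x = I ∧ true = I
z → (z ∧ x) = I → I = I  [any arg is the third value ⇒ result is the third value]
x ∧ (z → (z ∧ x)) = true ∧ I = I
(x ∧ (z → (z ∧ x))) ↔ z = I ↔ I = I
((x ∧ (z → (z ∧ x))) ↔ z) ↔ y = I ↔ true = I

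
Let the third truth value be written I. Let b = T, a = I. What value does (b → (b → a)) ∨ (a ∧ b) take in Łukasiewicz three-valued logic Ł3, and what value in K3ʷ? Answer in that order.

In Łukasiewicz three-valued logic Ł3: b → a = T → I = I  [min(1, 1−1+½)]
b → (b → a) = T → I = I
a ∧ b = I ∧ T = I
(b → (b → a)) ∨ (a ∧ b) = I ∨ I = I
In K3ʷ: b → a = T → I = I  [any arg is the third value ⇒ result is the third value]
b → (b → a) = T → I = I
a ∧ b = I ∧ T = I
(b → (b → a)) ∨ (a ∧ b) = I ∨ I = I

I; I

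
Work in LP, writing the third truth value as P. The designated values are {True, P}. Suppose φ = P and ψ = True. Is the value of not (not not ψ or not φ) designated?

not ψ = not True = False
not not ψ = not False = True
not φ = not P = P
not not ψ or not φ = True or P = True
not (not not ψ or not φ) = not True = False
False ∉ {True, P}.

No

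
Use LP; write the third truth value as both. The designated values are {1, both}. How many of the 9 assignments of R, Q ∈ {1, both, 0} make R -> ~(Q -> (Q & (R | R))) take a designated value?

7

Of the 9 assignments, 7 give a value in {1, both}.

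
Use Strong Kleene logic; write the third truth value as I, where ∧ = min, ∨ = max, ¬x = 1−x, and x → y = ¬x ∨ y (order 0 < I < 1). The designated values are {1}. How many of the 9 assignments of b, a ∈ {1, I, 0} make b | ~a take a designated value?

Of the 9 assignments, 5 give a value in {1}.

5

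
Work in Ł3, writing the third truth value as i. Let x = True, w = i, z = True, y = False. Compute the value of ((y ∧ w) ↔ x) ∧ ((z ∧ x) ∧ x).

y ∧ w = False ∧ i = False
(y ∧ w) ↔ x = False ↔ True = False
z ∧ x = True ∧ True = True
(z ∧ x) ∧ x = True ∧ True = True
((y ∧ w) ↔ x) ∧ ((z ∧ x) ∧ x) = False ∧ True = False

False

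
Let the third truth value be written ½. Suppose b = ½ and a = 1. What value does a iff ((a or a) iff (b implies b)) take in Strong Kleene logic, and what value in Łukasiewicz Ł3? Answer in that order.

½; 1

In Strong Kleene logic: a or a = 1 or 1 = 1
b implies b = ½ implies ½ = ½
(a or a) iff (b implies b) = 1 iff ½ = ½
a iff ((a or a) iff (b implies b)) = 1 iff ½ = ½
In Łukasiewicz Ł3: a or a = 1 or 1 = 1
b implies b = ½ implies ½ = 1  [min(1, 1−½+½)]
(a or a) iff (b implies b) = 1 iff 1 = 1
a iff ((a or a) iff (b implies b)) = 1 iff 1 = 1
They differ because Strong Kleene logic and Łukasiewicz Ł3 treat ½ differently under implication.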